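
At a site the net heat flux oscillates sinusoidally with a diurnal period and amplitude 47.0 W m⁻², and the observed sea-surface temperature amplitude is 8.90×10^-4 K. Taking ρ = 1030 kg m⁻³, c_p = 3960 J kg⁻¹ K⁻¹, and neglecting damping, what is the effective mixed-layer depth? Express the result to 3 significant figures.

178 m

ω = 2π / 86400 s = 7.27×10^-5 s⁻¹.
Required C = F₀ / (A ω) = 47.0 / (8.90×10^-4 × 7.27×10^-5) = 7.26×10^8 J/(m²·K).
D = C / (ρ c_p) = 7.26×10^8 / (1030 × 3960) = 178 m.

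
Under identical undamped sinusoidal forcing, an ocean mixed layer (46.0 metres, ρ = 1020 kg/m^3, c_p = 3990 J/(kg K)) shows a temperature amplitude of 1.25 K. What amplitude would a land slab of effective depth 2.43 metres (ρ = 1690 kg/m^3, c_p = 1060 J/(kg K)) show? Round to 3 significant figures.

53.8 K

C_ocean = 1.87×10^8 J/(m²·K); C_land = 4.35×10^6 J/(m²·K).
A ∝ 1/C ⇒ A_land = A_ocean × C_ocean/C_land = 1.25 × 43.0 = 53.8 K.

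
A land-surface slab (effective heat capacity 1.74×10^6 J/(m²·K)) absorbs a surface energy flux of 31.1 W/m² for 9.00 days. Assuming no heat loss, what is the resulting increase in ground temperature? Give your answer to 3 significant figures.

13.9 K

Areal heat capacity C = 1.74×10^6 J/(m²·K) (given).
Net heat input Q = F Δt = 31.1 × (9.00 days × 86400 s/day) = 2.42×10^7 J/m².
ΔT = Q / C = 2.42×10^7 / 1.74×10^6 = 13.9 K.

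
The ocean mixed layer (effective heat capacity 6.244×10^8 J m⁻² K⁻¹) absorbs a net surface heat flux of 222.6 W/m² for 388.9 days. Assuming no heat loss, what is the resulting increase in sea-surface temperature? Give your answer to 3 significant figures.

Areal heat capacity C = 6.244×10^8 J m⁻² K⁻¹ (given).
Net heat input Q = F Δt = 222.6 × (388.9 days × 86400 s/day) = 7.48×10^9 J/m².
ΔT = Q / C = 7.48×10^9 / 6.24×10^8 = 12.0 K.

12.0 K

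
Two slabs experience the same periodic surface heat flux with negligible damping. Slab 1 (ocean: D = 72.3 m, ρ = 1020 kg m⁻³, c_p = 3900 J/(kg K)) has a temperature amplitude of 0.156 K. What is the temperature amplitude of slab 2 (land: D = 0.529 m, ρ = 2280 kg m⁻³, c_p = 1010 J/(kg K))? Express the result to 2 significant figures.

C_ocean = 2.88×10^8 J/(m²·K); C_land = 1.22×10^6 J/(m²·K).
A ∝ 1/C ⇒ A_land = A_ocean × C_ocean/C_land = 0.156 × 236 = 36.8 K.

37 K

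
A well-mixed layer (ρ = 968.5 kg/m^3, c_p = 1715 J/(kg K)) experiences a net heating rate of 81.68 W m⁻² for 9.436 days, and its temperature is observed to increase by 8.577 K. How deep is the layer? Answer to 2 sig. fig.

Heat input Q = F Δt = 81.68 × 8.15×10^5 s = 6.66×10^7 J/m².
Required areal heat capacity C = Q / ΔT = 7.76×10^6 J/(m²·K).
Depth D = C / (ρ c_p) = 7.76×10^6 / (968.5 × 1715) = 4.67 m.

4.7 m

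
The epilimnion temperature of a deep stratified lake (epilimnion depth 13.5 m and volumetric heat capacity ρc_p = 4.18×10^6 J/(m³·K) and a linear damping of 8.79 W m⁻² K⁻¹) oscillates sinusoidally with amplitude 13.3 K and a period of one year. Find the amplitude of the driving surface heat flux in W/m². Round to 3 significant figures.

Areal heat capacity C = ρc_p × D = 4.18×10^6 × 13.5 = 5.64×10^7 J/(m^2 K).
ω = 2π / 3.15×10^7 s = 1.99×10^-7 s⁻¹.
√((Cω)² + λ²) = √((11.2)² + 8.79²) = 14.3 W/(m²·K).
F₀ = A × √((Cω)²+λ²) = 13.3 × 14.3 = 190 W/m².

190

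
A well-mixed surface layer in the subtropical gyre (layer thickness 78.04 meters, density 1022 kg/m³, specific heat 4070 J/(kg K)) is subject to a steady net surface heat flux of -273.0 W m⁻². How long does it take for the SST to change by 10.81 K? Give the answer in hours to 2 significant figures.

3600 hours

Areal heat capacity C = ρ c_p D = 1022 × 4070 × 78.04 = 3.25×10^8 J/(m^2 K).
Time required: Δt = C ΔT / F = 3.25×10^8 × -10.81 / -273.0 = 1.29×10^7 s.
In hours: 1.29×10^7 s / (3600 s/hour) = 3570 hours.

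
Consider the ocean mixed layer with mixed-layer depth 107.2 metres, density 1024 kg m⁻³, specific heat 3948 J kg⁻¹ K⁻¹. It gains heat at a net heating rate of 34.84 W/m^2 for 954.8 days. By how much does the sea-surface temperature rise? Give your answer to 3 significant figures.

6.63 K

Areal heat capacity C = ρ c_p D = 1024 × 3948 × 107.2 = 4.33×10^8 J/(m²·K).
Net heat input Q = F Δt = 34.84 × (954.8 days × 86400 s/day) = 2.87×10^9 J/m².
ΔT = Q / C = 2.87×10^9 / 4.33×10^8 = 6.63 K.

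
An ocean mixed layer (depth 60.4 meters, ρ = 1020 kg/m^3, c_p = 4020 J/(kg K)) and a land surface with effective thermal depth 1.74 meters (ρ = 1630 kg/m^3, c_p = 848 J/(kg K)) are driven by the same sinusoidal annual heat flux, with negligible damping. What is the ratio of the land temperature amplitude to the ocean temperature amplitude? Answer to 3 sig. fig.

103

C_ocean = 1020 × 4020 × 60.4 = 2.48×10^8 J/(m²·K).
C_land = 1630 × 848 × 1.74 = 2.41×10^6 J/(m²·K).
Undamped amplitude ∝ 1/C, so A_land/A_ocean = C_ocean/C_land = 103.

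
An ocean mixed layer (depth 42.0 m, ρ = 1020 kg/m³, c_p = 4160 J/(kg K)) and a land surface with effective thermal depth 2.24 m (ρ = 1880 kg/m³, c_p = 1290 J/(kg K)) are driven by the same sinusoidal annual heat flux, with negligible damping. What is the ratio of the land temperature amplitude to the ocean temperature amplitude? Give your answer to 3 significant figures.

32.8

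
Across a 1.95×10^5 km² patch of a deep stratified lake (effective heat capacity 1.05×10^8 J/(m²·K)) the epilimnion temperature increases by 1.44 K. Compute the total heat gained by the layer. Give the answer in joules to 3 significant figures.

Areal heat capacity C = 1.05×10^8 J/(m²·K) (given).
Heat per unit area: q = C ΔT = 1.05×10^8 × 1.44 = 1.51×10^8 J/m².
Total heat: Q = q × A = 1.51×10^8 × (1.95×10^5 × 10⁶ m²) = 2.95×10^19 J.

2.95×10^19 J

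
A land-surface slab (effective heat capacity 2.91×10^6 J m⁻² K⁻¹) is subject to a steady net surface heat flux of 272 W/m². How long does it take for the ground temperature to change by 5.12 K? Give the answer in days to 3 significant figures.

Areal heat capacity C = 2.91×10^6 J m⁻² K⁻¹ (given).
Time required: Δt = C ΔT / F = 2.91×10^6 × 5.12 / 272 = 54800 s.
In days: 54800 s / (86400 s/day) = 0.634 days.

0.634 days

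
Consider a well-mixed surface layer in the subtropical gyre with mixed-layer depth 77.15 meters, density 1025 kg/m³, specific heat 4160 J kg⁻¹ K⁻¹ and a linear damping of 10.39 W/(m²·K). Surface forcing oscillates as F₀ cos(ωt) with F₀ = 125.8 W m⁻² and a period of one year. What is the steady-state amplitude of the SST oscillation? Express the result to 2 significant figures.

1.9 K

Areal heat capacity C = ρ c_p D = 1025 × 4160 × 77.15 = 3.29×10^8 J/(m²·K).
Angular frequency ω = 2π / T = 2π / 3.15×10^7 s = 1.99×10^-7 s⁻¹.
√((Cω)² + λ²) = √((65.5)² + 10.39²) = 66.4 W/(m²·K).
Amplitude A = F₀ / √((Cω)²+λ²) = 125.8 / 66.4 = 1.90 K.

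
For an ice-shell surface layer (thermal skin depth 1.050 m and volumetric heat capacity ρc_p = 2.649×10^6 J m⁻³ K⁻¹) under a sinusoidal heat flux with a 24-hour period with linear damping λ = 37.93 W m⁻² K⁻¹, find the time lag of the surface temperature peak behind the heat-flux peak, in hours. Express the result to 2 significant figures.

Areal heat capacity C = ρc_p × D = 2.649×10^6 × 1.050 = 2.78×10^6 J m⁻² K⁻¹.
ω = 2π / 86400 s = 7.27×10^-5 s⁻¹.
Phase lag φ = arctan(Cω/λ) = arctan(202/37.93) = 1.39 rad.
Time lag = φ / ω = 1.39 / 7.27×10^-5 = 19100 s = 5.29 hours.

5.3 hours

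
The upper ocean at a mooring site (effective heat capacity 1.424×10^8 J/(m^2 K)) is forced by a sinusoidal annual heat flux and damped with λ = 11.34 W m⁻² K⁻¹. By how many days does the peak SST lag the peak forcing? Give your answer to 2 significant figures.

Areal heat capacity C = 1.424×10^8 J/(m^2 K) (given).
ω = 2π / 3.15×10^7 s = 1.99×10^-7 s⁻¹.
Phase lag φ = arctan(Cω/λ) = arctan(28.4/11.34) = 1.19 rad.
Time lag = φ / ω = 1.19 / 1.99×10^-7 = 5.98×10^6 s = 69.2 days.

69 days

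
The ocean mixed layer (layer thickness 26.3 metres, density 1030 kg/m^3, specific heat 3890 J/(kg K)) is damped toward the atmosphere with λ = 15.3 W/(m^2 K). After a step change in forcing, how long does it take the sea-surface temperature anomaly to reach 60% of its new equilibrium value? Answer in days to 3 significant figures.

73.0 days

Areal heat capacity C = ρ c_p D = 1030 × 3890 × 26.3 = 1.05×10^8 J m⁻² K⁻¹.
τ = C / λ = 1.05×10^8 / 15.3 = 6.89×10^6 s.
Fraction reached: 1 − e^(−t/τ) = 0.60 ⇒ t = −τ ln(1 − 0.60) = τ × 0.916.
t = 6.31×10^6 s = 73.0 days.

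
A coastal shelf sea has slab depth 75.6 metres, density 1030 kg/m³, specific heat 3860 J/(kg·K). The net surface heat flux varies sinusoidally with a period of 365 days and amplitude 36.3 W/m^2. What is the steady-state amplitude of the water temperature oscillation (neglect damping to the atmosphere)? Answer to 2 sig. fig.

0.61 K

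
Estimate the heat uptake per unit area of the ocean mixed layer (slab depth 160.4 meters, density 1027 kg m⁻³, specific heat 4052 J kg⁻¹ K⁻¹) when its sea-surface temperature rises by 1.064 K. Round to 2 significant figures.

7.1×10^8

Areal heat capacity C = ρ c_p D = 1027 × 4052 × 160.4 = 6.67×10^8 J/(m²·K).
ΔQ = C ΔT = 6.67×10^8 × 1.064 = 7.10×10^8 J/m².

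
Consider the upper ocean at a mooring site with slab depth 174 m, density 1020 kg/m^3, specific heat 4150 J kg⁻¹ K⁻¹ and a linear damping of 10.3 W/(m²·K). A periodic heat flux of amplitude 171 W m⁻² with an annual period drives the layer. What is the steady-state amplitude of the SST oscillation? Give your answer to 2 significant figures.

1.2 K

Areal heat capacity C = ρ c_p D = 1020 × 4150 × 174 = 7.37×10^8 J m⁻² K⁻¹.
Angular frequency ω = 2π / T = 2π / 3.15×10^7 s = 1.99×10^-7 s⁻¹.
√((Cω)² + λ²) = √((147)² + 10.3²) = 147 W/(m²·K).
Amplitude A = F₀ / √((Cω)²+λ²) = 171 / 147 = 1.16 K.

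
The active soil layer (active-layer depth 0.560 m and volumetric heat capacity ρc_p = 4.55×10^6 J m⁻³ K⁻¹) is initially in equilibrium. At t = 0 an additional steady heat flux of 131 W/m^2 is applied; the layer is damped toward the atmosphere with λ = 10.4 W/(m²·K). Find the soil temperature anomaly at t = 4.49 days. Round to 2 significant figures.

Areal heat capacity C = ρc_p × D = 4.55×10^6 × 0.560 = 2.55×10^6 J m⁻² K⁻¹.
τ = C / λ = 2.55×10^6 / 10.4 = 2.45×10^5 s.
Equilibrium anomaly ΔT_eq = F / λ = 131 / 10.4 = 12.6 K.
t = 4.49 days = 3.88×10^5 s, so t/τ = 1.58.
ΔT(t) = ΔT_eq (1 − e^(−t/τ)) = 12.6 × (1 − e^−1.58) = 10.0 K.

10 K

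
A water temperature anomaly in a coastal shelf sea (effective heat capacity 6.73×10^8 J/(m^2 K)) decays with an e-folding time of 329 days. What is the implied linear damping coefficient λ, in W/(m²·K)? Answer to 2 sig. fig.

24

Areal heat capacity C = 6.73×10^8 J/(m^2 K) (given).
τ = 329 days = 2.84×10^7 s.
λ = C / τ = 6.73×10^8 / 2.84×10^7 = 23.7 W/(m²·K).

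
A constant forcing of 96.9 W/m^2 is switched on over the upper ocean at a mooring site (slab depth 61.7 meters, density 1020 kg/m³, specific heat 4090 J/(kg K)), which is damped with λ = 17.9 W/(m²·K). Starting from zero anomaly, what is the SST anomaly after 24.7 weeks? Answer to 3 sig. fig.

Areal heat capacity C = ρ c_p D = 1020 × 4090 × 61.7 = 2.57×10^8 J m⁻² K⁻¹.
τ = C / λ = 2.57×10^8 / 17.9 = 1.44×10^7 s.
Equilibrium anomaly ΔT_eq = F / λ = 96.9 / 17.9 = 5.41 K.
t = 24.7 weeks = 1.49×10^7 s, so t/τ = 1.04.
ΔT(t) = ΔT_eq (1 − e^(−t/τ)) = 5.41 × (1 − e^−1.04) = 3.50 K.

3.50 K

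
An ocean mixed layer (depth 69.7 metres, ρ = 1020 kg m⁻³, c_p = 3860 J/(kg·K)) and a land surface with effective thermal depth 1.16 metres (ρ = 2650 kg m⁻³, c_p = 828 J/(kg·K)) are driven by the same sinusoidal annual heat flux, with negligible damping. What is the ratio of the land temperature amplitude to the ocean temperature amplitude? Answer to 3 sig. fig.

C_ocean = 1020 × 3860 × 69.7 = 2.74×10^8 J/(m²·K).
C_land = 2650 × 828 × 1.16 = 2.55×10^6 J/(m²·K).
Undamped amplitude ∝ 1/C, so A_land/A_ocean = C_ocean/C_land = 108.

108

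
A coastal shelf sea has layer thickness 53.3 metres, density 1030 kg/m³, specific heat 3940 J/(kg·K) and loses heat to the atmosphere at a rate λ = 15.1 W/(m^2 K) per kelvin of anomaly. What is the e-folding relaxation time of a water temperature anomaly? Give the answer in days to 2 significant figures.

Areal heat capacity C = ρ c_p D = 1030 × 3940 × 53.3 = 2.16×10^8 J/(m²·K).
Relaxation time τ = C / λ = 2.16×10^8 / 15.1 = 1.43×10^7 s.
In days: 1.43×10^7 s / (86400 s/day) = 166 days.

170 days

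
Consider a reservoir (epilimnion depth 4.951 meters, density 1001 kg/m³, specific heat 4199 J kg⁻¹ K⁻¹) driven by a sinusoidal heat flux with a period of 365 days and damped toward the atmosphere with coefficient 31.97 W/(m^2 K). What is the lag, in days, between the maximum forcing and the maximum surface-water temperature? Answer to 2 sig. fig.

7.5 days

Areal heat capacity C = ρ c_p D = 1001 × 4199 × 4.951 = 2.08×10^7 J/(m²·K).
ω = 2π / 3.15×10^7 s = 1.99×10^-7 s⁻¹.
Phase lag φ = arctan(Cω/λ) = arctan(4.15/31.97) = 0.129 rad.
Time lag = φ / ω = 0.129 / 1.99×10^-7 = 6.47×10^5 s = 7.49 days.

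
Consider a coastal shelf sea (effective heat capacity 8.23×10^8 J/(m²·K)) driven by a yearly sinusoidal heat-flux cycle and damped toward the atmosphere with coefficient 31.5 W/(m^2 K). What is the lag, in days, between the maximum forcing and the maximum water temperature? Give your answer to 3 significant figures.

Areal heat capacity C = 8.23×10^8 J/(m²·K) (given).
ω = 2π / 3.15×10^7 s = 1.99×10^-7 s⁻¹.
Phase lag φ = arctan(Cω/λ) = arctan(164/31.5) = 1.38 rad.
Time lag = φ / ω = 1.38 / 1.99×10^-7 = 6.93×10^6 s = 80.2 days.

80.2 days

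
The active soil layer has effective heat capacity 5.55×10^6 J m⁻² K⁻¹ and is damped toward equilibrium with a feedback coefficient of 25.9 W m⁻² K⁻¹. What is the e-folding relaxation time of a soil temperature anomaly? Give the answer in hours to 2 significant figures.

60 hours

Areal heat capacity C = 5.55×10^6 J m⁻² K⁻¹ (given).
Relaxation time τ = C / λ = 5.55×10^6 / 25.9 = 2.14×10^5 s.
In hours: 2.14×10^5 s / (3600 s/hour) = 59.5 hours.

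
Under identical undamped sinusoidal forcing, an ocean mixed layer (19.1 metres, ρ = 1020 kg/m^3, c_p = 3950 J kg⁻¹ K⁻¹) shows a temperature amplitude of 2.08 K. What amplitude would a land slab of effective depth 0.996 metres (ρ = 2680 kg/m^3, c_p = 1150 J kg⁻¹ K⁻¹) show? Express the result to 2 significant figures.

C_ocean = 7.70×10^7 J/(m²·K); C_land = 3.07×10^6 J/(m²·K).
A ∝ 1/C ⇒ A_land = A_ocean × C_ocean/C_land = 2.08 × 25.1 = 52.1 K.

52 K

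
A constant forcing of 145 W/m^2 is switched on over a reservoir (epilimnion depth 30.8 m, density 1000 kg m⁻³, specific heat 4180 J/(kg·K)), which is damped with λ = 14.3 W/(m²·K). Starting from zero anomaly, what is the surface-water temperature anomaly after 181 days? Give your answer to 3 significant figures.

8.35 K

Areal heat capacity C = ρ c_p D = 1000 × 4180 × 30.8 = 1.29×10^8 J/(m²·K).
τ = C / λ = 1.29×10^8 / 14.3 = 9.00×10^6 s.
Equilibrium anomaly ΔT_eq = F / λ = 145 / 14.3 = 10.1 K.
t = 181 days = 1.56×10^7 s, so t/τ = 1.74.
ΔT(t) = ΔT_eq (1 − e^(−t/τ)) = 10.1 × (1 − e^−1.74) = 8.35 K.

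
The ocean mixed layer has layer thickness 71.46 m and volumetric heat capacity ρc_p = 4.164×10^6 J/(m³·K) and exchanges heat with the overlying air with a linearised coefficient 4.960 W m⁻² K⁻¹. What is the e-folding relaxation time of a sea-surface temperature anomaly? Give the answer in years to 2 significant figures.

Areal heat capacity C = ρc_p × D = 4.164×10^6 × 71.46 = 2.98×10^8 J/(m²·K).
Relaxation time τ = C / λ = 2.98×10^8 / 4.960 = 6.00×10^7 s.
In years: 6.00×10^7 s / (3.156×10^7 s/year) = 1.90 years.

1.9 years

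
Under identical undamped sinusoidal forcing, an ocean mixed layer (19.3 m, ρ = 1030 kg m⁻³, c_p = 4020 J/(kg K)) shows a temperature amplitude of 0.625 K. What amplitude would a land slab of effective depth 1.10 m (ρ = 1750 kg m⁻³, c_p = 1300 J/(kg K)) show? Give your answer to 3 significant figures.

C_ocean = 7.99×10^7 J/(m²·K); C_land = 2.50×10^6 J/(m²·K).
A ∝ 1/C ⇒ A_land = A_ocean × C_ocean/C_land = 0.625 × 31.9 = 20.0 K.

20.0 K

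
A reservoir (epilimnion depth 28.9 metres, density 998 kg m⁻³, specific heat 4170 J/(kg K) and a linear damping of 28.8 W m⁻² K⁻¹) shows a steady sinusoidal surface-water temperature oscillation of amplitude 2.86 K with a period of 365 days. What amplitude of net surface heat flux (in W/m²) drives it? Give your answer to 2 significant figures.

Areal heat capacity C = ρ c_p D = 998 × 4170 × 28.9 = 1.20×10^8 J/(m^2 K).
ω = 2π / 3.15×10^7 s = 1.99×10^-7 s⁻¹.
√((Cω)² + λ²) = √((24.0)² + 28.8²) = 37.5 W/(m²·K).
F₀ = A × √((Cω)²+λ²) = 2.86 × 37.5 = 107 W/m².

110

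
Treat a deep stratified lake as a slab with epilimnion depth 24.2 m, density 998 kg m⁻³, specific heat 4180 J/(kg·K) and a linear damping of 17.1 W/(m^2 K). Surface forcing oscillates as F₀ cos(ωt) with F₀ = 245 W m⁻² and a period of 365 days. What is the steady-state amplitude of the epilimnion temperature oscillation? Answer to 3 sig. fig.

9.28 K

Areal heat capacity C = ρ c_p D = 998 × 4180 × 24.2 = 1.01×10^8 J m⁻² K⁻¹.
Angular frequency ω = 2π / T = 2π / 3.15×10^7 s = 1.99×10^-7 s⁻¹.
√((Cω)² + λ²) = √((20.1)² + 17.1²) = 26.4 W/(m²·K).
Amplitude A = F₀ / √((Cω)²+λ²) = 245 / 26.4 = 9.28 K.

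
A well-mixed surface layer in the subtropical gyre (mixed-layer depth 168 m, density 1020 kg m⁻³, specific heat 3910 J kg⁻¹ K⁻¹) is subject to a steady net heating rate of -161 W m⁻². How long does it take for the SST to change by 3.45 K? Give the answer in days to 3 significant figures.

166 days

Areal heat capacity C = ρ c_p D = 1020 × 3910 × 168 = 6.70×10^8 J m⁻² K⁻¹.
Time required: Δt = C ΔT / F = 6.70×10^8 × -3.45 / -161 = 1.44×10^7 s.
In days: 1.44×10^7 s / (86400 s/day) = 166 days.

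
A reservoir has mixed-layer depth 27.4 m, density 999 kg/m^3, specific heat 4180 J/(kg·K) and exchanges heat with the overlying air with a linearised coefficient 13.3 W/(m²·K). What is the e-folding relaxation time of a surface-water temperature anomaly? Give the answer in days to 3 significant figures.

99.6 days

Areal heat capacity C = ρ c_p D = 999 × 4180 × 27.4 = 1.14×10^8 J/(m²·K).
Relaxation time τ = C / λ = 1.14×10^8 / 13.3 = 8.60×10^6 s.
In days: 8.60×10^6 s / (86400 s/day) = 99.6 days.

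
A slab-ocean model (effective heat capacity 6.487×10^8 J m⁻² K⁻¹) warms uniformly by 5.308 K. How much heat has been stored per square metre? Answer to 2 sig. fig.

Areal heat capacity C = 6.487×10^8 J m⁻² K⁻¹ (given).
ΔQ = C ΔT = 6.49×10^8 × 5.308 = 3.44×10^9 J/m².

3.4×10^9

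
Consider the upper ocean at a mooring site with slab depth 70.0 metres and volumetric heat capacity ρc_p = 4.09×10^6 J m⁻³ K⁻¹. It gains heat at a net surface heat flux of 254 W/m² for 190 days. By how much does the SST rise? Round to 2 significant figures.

15 K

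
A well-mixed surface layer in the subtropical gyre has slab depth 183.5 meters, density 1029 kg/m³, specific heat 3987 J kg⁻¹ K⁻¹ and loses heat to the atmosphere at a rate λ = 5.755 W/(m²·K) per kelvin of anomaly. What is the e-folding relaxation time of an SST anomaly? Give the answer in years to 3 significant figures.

Areal heat capacity C = ρ c_p D = 1029 × 3987 × 183.5 = 7.53×10^8 J/(m^2 K).
Relaxation time τ = C / λ = 7.53×10^8 / 5.755 = 1.31×10^8 s.
In years: 1.31×10^8 s / (3.156×10^7 s/year) = 4.15 years.

4.15 years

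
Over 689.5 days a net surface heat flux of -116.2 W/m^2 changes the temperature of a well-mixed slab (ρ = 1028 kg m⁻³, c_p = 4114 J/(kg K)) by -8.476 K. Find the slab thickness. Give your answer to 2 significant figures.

Heat input Q = F Δt = -116.2 × 5.96×10^7 s = -6.92×10^9 J/m².
Required areal heat capacity C = Q / ΔT = 8.17×10^8 J/(m²·K).
Depth D = C / (ρ c_p) = 8.17×10^8 / (1028 × 4114) = 193 m.

190 m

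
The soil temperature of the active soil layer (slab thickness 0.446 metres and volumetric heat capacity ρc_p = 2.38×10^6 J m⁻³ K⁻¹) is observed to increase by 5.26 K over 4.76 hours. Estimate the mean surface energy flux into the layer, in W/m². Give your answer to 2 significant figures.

330

Areal heat capacity C = ρc_p × D = 2.38×10^6 × 0.446 = 1.06×10^6 J/(m^2 K).
Required heat per unit area: Q = C ΔT = 1.06×10^6 × 5.26 = 5.58×10^6 J/m².
Flux F = Q / Δt = 5.58×10^6 / 17100 s = 326 W/m².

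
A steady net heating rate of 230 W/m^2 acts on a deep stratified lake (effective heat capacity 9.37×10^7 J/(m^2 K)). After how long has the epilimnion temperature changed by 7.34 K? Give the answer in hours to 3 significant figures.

831 hours

Areal heat capacity C = 9.37×10^7 J/(m^2 K) (given).
Time required: Δt = C ΔT / F = 9.37×10^7 × 7.34 / 230 = 2.99×10^6 s.
In hours: 2.99×10^6 s / (3600 s/hour) = 831 hours.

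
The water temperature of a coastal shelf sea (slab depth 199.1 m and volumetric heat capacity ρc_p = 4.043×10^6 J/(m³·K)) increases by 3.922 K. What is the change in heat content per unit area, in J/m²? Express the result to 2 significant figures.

3.2×10^9

Areal heat capacity C = ρc_p × D = 4.043×10^6 × 199.1 = 8.05×10^8 J/(m²·K).
ΔQ = C ΔT = 8.05×10^8 × 3.922 = 3.16×10^9 J/m².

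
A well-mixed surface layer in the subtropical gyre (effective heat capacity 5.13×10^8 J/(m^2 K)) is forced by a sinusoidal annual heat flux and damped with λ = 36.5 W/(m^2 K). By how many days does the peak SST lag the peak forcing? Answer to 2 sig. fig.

Areal heat capacity C = 5.13×10^8 J/(m^2 K) (given).
ω = 2π / 3.15×10^7 s = 1.99×10^-7 s⁻¹.
Phase lag φ = arctan(Cω/λ) = arctan(102/36.5) = 1.23 rad.
Time lag = φ / ω = 1.23 / 1.99×10^-7 = 6.16×10^6 s = 71.3 days.

71 days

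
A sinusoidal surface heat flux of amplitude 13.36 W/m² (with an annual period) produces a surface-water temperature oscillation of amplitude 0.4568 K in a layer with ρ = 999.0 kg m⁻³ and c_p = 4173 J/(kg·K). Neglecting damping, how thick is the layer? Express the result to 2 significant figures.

35 m

ω = 2π / 3.15×10^7 s = 1.99×10^-7 s⁻¹.
Required C = F₀ / (A ω) = 13.36 / (0.4568 × 1.99×10^-7) = 1.47×10^8 J/(m²·K).
D = C / (ρ c_p) = 1.47×10^8 / (999.0 × 4173) = 35.2 m.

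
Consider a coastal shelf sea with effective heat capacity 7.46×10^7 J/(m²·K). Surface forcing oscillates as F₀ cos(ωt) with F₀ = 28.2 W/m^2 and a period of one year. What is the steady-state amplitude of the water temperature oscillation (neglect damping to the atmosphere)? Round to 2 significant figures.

1.9 K

Areal heat capacity C = 7.46×10^7 J/(m²·K) (given).
Angular frequency ω = 2π / T = 2π / 3.15×10^7 s = 1.99×10^-7 s⁻¹.
Cω = 7.46×10^7 × 1.99×10^-7 = 14.9 W/(m²·K).
Amplitude A = F₀ / (Cω) = 28.2 / 14.9 = 1.90 K.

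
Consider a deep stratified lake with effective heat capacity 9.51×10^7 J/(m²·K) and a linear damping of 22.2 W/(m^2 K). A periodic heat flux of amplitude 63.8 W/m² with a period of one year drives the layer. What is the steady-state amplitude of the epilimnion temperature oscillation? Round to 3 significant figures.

2.19 K

Areal heat capacity C = 9.51×10^7 J/(m²·K) (given).
Angular frequency ω = 2π / T = 2π / 3.15×10^7 s = 1.99×10^-7 s⁻¹.
√((Cω)² + λ²) = √((18.9)² + 22.2²) = 29.2 W/(m²·K).
Amplitude A = F₀ / √((Cω)²+λ²) = 63.8 / 29.2 = 2.19 K.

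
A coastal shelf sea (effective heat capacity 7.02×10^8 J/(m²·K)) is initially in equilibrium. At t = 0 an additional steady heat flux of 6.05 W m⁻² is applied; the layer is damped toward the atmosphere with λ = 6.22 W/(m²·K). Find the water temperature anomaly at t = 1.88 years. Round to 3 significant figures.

0.398 K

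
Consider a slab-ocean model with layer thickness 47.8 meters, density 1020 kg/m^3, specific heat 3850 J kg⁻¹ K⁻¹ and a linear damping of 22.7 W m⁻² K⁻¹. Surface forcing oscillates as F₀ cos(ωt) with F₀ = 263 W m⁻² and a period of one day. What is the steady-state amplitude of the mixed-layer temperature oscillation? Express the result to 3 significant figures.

Areal heat capacity C = ρ c_p D = 1020 × 3850 × 47.8 = 1.88×10^8 J/(m^2 K).
Angular frequency ω = 2π / T = 2π / 86400 s = 7.27×10^-5 s⁻¹.
√((Cω)² + λ²) = √((13700)² + 22.7²) = 13700 W/(m²·K).
Amplitude A = F₀ / √((Cω)²+λ²) = 263 / 13700 = 0.0193 K.

0.0193 K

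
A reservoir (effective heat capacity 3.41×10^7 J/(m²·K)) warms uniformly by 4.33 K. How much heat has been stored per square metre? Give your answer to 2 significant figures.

Areal heat capacity C = 3.41×10^7 J/(m²·K) (given).
ΔQ = C ΔT = 3.41×10^7 × 4.33 = 1.48×10^8 J/m².

1.5×10^8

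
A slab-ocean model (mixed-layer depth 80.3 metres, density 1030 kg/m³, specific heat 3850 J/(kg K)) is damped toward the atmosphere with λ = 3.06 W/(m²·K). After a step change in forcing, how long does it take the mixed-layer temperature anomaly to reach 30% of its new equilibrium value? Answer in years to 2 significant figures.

1.2 years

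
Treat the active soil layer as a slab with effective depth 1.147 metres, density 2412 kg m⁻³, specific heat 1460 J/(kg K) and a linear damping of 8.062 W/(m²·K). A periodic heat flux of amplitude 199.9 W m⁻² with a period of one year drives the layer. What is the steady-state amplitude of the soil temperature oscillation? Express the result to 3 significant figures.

24.7 K

Areal heat capacity C = ρ c_p D = 2412 × 1460 × 1.147 = 4.04×10^6 J/(m^2 K).
Angular frequency ω = 2π / T = 2π / 3.15×10^7 s = 1.99×10^-7 s⁻¹.
√((Cω)² + λ²) = √((0.805)² + 8.062²) = 8.10 W/(m²·K).
Amplitude A = F₀ / √((Cω)²+λ²) = 199.9 / 8.10 = 24.7 K.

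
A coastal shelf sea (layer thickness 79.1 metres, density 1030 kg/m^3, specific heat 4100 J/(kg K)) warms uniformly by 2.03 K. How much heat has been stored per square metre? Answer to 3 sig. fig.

Areal heat capacity C = ρ c_p D = 1030 × 4100 × 79.1 = 3.34×10^8 J m⁻² K⁻¹.
ΔQ = C ΔT = 3.34×10^8 × 2.03 = 6.78×10^8 J/m².

6.78×10^8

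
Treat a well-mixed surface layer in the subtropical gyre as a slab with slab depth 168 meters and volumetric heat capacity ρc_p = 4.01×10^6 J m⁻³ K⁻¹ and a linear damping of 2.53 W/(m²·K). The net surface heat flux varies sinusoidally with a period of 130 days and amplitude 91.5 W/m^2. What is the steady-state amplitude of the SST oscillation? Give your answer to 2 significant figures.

0.24 K

Areal heat capacity C = ρc_p × D = 4.01×10^6 × 168 = 6.74×10^8 J/(m^2 K).
Angular frequency ω = 2π / T = 2π / 1.12×10^7 s = 5.59×10^-7 s⁻¹.
√((Cω)² + λ²) = √((377)² + 2.53²) = 377 W/(m²·K).
Amplitude A = F₀ / √((Cω)²+λ²) = 91.5 / 377 = 0.243 K.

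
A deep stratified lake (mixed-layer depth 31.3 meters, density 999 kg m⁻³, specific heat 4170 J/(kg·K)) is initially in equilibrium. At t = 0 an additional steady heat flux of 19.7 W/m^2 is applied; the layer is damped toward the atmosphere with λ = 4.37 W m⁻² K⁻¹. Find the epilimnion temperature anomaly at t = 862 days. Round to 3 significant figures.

4.14 K

Areal heat capacity C = ρ c_p D = 999 × 4170 × 31.3 = 1.30×10^8 J/(m²·K).
τ = C / λ = 1.30×10^8 / 4.37 = 2.98×10^7 s.
Equilibrium anomaly ΔT_eq = F / λ = 19.7 / 4.37 = 4.51 K.
t = 862 days = 7.45×10^7 s, so t/τ = 2.50.
ΔT(t) = ΔT_eq (1 − e^(−t/τ)) = 4.51 × (1 − e^−2.50) = 4.14 K.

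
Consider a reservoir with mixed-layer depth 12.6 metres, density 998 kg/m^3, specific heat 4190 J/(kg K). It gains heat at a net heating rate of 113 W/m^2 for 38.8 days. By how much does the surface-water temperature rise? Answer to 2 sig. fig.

7.2 K

Areal heat capacity C = ρ c_p D = 998 × 4190 × 12.6 = 5.27×10^7 J/(m²·K).
Net heat input Q = F Δt = 113 × (38.8 days × 86400 s/day) = 3.79×10^8 J/m².
ΔT = Q / C = 3.79×10^8 / 5.27×10^7 = 7.19 K.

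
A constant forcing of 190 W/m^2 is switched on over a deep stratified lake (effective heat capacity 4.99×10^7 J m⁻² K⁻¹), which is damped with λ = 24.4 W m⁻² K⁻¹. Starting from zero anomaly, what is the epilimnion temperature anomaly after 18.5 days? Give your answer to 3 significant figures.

Areal heat capacity C = 4.99×10^7 J m⁻² K⁻¹ (given).
τ = C / λ = 4.99×10^7 / 24.4 = 2.05×10^6 s.
Equilibrium anomaly ΔT_eq = F / λ = 190 / 24.4 = 7.79 K.
t = 18.5 days = 1.60×10^6 s, so t/τ = 0.782.
ΔT(t) = ΔT_eq (1 − e^(−t/τ)) = 7.79 × (1 − e^−0.782) = 4.22 K.

4.22 K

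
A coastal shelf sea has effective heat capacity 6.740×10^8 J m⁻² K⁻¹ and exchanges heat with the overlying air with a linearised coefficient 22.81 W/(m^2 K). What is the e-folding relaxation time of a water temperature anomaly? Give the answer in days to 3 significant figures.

342 days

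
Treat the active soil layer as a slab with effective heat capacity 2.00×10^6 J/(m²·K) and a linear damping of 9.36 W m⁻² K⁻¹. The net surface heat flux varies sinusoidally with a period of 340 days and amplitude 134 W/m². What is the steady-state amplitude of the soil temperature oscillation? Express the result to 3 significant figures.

Areal heat capacity C = 2.00×10^6 J/(m²·K) (given).
Angular frequency ω = 2π / T = 2π / 2.94×10^7 s = 2.14×10^-7 s⁻¹.
√((Cω)² + λ²) = √((0.428)² + 9.36²) = 9.37 W/(m²·K).
Amplitude A = F₀ / √((Cω)²+λ²) = 134 / 9.37 = 14.3 K.

14.3 K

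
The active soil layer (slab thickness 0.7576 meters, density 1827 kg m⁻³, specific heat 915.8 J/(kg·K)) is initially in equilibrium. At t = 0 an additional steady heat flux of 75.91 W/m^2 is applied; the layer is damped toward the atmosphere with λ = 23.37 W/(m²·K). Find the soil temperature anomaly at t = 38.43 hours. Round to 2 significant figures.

Areal heat capacity C = ρ c_p D = 1827 × 915.8 × 0.7576 = 1.27×10^6 J/(m²·K).
τ = C / λ = 1.27×10^6 / 23.37 = 54200 s.
Equilibrium anomaly ΔT_eq = F / λ = 75.91 / 23.37 = 3.25 K.
t = 38.43 hours = 1.38×10^5 s, so t/τ = 2.55.
ΔT(t) = ΔT_eq (1 − e^(−t/τ)) = 3.25 × (1 − e^−2.55) = 2.99 K.

3.0 K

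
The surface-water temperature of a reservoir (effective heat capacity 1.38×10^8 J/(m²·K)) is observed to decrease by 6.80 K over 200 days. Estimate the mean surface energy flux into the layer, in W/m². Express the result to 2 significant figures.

-54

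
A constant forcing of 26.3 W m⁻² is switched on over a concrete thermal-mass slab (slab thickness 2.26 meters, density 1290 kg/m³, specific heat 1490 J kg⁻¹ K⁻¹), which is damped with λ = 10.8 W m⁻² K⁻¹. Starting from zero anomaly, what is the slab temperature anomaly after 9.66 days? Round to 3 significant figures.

Areal heat capacity C = ρ c_p D = 1290 × 1490 × 2.26 = 4.34×10^6 J/(m²·K).
τ = C / λ = 4.34×10^6 / 10.8 = 4.02×10^5 s.
Equilibrium anomaly ΔT_eq = F / λ = 26.3 / 10.8 = 2.44 K.
t = 9.66 days = 8.35×10^5 s, so t/τ = 2.08.
ΔT(t) = ΔT_eq (1 − e^(−t/τ)) = 2.44 × (1 − e^−2.08) = 2.13 K.

2.13 K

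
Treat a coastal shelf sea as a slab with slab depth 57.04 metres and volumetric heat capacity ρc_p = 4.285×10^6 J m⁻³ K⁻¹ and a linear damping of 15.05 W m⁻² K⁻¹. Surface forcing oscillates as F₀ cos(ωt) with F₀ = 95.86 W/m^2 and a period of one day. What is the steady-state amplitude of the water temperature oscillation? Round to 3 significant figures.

Areal heat capacity C = ρc_p × D = 4.285×10^6 × 57.04 = 2.44×10^8 J/(m^2 K).
Angular frequency ω = 2π / T = 2π / 86400 s = 7.27×10^-5 s⁻¹.
√((Cω)² + λ²) = √((17800)² + 15.05²) = 17800 W/(m²·K).
Amplitude A = F₀ / √((Cω)²+λ²) = 95.86 / 17800 = 0.00539 K.

0.00539 K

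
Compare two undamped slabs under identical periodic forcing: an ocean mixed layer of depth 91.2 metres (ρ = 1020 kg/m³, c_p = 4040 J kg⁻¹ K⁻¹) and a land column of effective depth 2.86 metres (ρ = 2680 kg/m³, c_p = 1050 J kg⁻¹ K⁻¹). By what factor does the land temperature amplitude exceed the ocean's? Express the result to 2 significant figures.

C_ocean = 1020 × 4040 × 91.2 = 3.76×10^8 J/(m²·K).
C_land = 2680 × 1050 × 2.86 = 8.05×10^6 J/(m²·K).
Undamped amplitude ∝ 1/C, so A_land/A_ocean = C_ocean/C_land = 46.7.

47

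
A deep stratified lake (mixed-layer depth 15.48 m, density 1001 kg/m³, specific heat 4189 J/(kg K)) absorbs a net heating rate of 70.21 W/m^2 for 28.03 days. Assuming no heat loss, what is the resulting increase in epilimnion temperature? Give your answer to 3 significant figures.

2.62 K

Areal heat capacity C = ρ c_p D = 1001 × 4189 × 15.48 = 6.49×10^7 J m⁻² K⁻¹.
Net heat input Q = F Δt = 70.21 × (28.03 days × 86400 s/day) = 1.70×10^8 J/m².
ΔT = Q / C = 1.70×10^8 / 6.49×10^7 = 2.62 K.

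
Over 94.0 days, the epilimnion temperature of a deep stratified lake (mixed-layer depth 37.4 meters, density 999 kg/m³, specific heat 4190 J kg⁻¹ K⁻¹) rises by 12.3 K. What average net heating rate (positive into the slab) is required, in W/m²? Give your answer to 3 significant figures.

237

Areal heat capacity C = ρ c_p D = 999 × 4190 × 37.4 = 1.57×10^8 J/(m^2 K).
Required heat per unit area: Q = C ΔT = 1.57×10^8 × 12.3 = 1.93×10^9 J/m².
Flux F = Q / Δt = 1.93×10^9 / 8.12×10^6 s = 237 W/m².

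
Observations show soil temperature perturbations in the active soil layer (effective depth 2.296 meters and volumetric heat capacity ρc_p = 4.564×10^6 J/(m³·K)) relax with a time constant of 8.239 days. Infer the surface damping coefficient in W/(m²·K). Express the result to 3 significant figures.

14.7

Areal heat capacity C = ρc_p × D = 4.564×10^6 × 2.296 = 1.05×10^7 J/(m^2 K).
τ = 8.239 days = 7.12×10^5 s.
λ = C / τ = 1.05×10^7 / 7.12×10^5 = 14.7 W/(m²·K).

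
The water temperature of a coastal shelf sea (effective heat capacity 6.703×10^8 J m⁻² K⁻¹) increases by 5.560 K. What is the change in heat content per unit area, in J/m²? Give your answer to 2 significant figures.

3.7×10^9

Areal heat capacity C = 6.703×10^8 J m⁻² K⁻¹ (given).
ΔQ = C ΔT = 6.70×10^8 × 5.560 = 3.73×10^9 J/m².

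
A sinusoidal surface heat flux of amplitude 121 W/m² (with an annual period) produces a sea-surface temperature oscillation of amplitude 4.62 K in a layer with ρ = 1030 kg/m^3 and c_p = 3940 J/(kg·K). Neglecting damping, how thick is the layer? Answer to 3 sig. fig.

32.4 m

ω = 2π / 3.15×10^7 s = 1.99×10^-7 s⁻¹.
Required C = F₀ / (A ω) = 121 / (4.62 × 1.99×10^-7) = 1.31×10^8 J/(m²·K).
D = C / (ρ c_p) = 1.31×10^8 / (1030 × 3940) = 32.4 m.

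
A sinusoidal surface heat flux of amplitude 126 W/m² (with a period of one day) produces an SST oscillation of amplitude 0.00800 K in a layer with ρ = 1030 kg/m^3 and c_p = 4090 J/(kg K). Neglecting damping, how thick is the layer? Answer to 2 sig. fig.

ω = 2π / 86400 s = 7.27×10^-5 s⁻¹.
Required C = F₀ / (A ω) = 126 / (0.00800 × 7.27×10^-5) = 2.17×10^8 J/(m²·K).
D = C / (ρ c_p) = 2.17×10^8 / (1030 × 4090) = 51.4 m.

51 m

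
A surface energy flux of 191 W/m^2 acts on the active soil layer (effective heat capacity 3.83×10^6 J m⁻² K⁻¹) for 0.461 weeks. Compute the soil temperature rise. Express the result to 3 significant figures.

13.9 K

Areal heat capacity C = 3.83×10^6 J m⁻² K⁻¹ (given).
Net heat input Q = F Δt = 191 × (0.461 weeks × 6.048×10^5 s/week) = 5.33×10^7 J/m².
ΔT = Q / C = 5.33×10^7 / 3.83×10^6 = 13.9 K.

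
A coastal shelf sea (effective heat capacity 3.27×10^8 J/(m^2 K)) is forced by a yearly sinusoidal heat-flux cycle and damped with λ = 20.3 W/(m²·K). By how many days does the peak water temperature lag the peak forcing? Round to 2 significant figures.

74 days

Areal heat capacity C = 3.27×10^8 J/(m^2 K) (given).
ω = 2π / 3.15×10^7 s = 1.99×10^-7 s⁻¹.
Phase lag φ = arctan(Cω/λ) = arctan(65.2/20.3) = 1.27 rad.
Time lag = φ / ω = 1.27 / 1.99×10^-7 = 6.37×10^6 s = 73.7 days.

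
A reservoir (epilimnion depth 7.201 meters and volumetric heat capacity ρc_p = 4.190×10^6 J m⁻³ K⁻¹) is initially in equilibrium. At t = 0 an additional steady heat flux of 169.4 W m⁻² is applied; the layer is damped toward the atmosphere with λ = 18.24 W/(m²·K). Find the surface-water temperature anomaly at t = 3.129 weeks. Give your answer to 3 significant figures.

Areal heat capacity C = ρc_p × D = 4.190×10^6 × 7.201 = 3.02×10^7 J/(m^2 K).
τ = C / λ = 3.02×10^7 / 18.24 = 1.65×10^6 s.
Equilibrium anomaly ΔT_eq = F / λ = 169.4 / 18.24 = 9.29 K.
t = 3.129 weeks = 1.89×10^6 s, so t/τ = 1.14.
ΔT(t) = ΔT_eq (1 − e^(−t/τ)) = 9.29 × (1 − e^−1.14) = 6.33 K.

6.33 K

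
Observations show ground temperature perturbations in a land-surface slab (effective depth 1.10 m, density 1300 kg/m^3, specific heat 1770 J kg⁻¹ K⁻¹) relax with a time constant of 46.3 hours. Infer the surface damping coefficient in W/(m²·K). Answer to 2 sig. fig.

Areal heat capacity C = ρ c_p D = 1300 × 1770 × 1.10 = 2.53×10^6 J/(m^2 K).
τ = 46.3 hours = 1.67×10^5 s.
λ = C / τ = 2.53×10^6 / 1.67×10^5 = 15.2 W/(m²·K).

15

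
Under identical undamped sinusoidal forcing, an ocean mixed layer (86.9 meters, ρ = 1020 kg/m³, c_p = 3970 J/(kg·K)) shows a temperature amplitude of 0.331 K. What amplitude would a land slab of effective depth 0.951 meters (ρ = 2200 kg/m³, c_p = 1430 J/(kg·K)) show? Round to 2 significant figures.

39 K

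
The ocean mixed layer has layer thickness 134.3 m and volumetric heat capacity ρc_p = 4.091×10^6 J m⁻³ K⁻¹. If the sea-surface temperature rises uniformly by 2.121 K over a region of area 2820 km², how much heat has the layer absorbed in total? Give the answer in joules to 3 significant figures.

Areal heat capacity C = ρc_p × D = 4.091×10^6 × 134.3 = 5.49×10^8 J m⁻² K⁻¹.
Heat per unit area: q = C ΔT = 5.49×10^8 × 2.121 = 1.17×10^9 J/m².
Total heat: Q = q × A = 1.17×10^9 × (2820 × 10⁶ m²) = 3.29×10^18 J.

3.29×10^18 J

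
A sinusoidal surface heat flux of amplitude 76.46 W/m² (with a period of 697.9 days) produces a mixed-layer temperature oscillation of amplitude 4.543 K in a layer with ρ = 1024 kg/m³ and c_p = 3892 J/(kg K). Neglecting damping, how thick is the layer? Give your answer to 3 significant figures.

40.5 m

ω = 2π / 6.03×10^7 s = 1.04×10^-7 s⁻¹.
Required C = F₀ / (A ω) = 76.46 / (4.543 × 1.04×10^-7) = 1.62×10^8 J/(m²·K).
D = C / (ρ c_p) = 1.62×10^8 / (1024 × 3892) = 40.5 m.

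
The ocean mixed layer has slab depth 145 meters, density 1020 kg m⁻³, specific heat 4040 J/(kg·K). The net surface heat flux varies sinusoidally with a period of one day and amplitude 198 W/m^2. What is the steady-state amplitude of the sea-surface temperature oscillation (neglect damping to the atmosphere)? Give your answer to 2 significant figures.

Areal heat capacity C = ρ c_p D = 1020 × 4040 × 145 = 5.98×10^8 J/(m^2 K).
Angular frequency ω = 2π / T = 2π / 86400 s = 7.27×10^-5 s⁻¹.
Cω = 5.98×10^8 × 7.27×10^-5 = 43500 W/(m²·K).
Amplitude A = F₀ / (Cω) = 198 / 43500 = 0.00456 K.

0.0046 K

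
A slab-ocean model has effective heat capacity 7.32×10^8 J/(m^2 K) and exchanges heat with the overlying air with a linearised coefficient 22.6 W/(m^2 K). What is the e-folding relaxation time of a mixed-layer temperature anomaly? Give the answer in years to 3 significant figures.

Areal heat capacity C = 7.32×10^8 J/(m^2 K) (given).
Relaxation time τ = C / λ = 7.32×10^8 / 22.6 = 3.24×10^7 s.
In years: 3.24×10^7 s / (3.156×10^7 s/year) = 1.03 years.

1.03 years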